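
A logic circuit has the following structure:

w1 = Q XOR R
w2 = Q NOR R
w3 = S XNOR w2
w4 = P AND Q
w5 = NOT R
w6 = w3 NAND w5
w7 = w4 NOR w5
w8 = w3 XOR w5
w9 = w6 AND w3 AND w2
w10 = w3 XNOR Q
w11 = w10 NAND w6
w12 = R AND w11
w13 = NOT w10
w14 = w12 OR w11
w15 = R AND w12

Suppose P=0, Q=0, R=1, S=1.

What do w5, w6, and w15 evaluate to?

w5 = 0; w6 = 1; w15 = 0

w2 = Q NOR R = 0 NOR 1 = 0
w3 = S XNOR w2 = 1 XNOR 0 = 0
w5 = NOT R = NOT 1 = 0
w6 = w3 NAND w5 = 0 NAND 0 = 1
w10 = w3 XNOR Q = 0 XNOR 0 = 1
w11 = w10 NAND w6 = 1 NAND 1 = 0
w12 = R AND w11 = 1 AND 0 = 0
w15 = R AND w12 = 1 AND 0 = 0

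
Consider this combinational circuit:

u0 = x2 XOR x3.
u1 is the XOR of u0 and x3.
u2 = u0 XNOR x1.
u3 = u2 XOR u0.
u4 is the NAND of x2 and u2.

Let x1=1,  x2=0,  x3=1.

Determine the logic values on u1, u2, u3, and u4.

u1 = 0, u2 = 1, u3 = 0, u4 = 1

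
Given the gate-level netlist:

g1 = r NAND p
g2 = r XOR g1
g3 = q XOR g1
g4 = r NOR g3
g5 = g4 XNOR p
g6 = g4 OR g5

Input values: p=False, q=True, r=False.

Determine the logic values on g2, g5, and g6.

g1 = r NAND p = False NAND False = True
g2 = r XOR g1 = False XOR True = True
g3 = q XOR g1 = True XOR True = False
g4 = r NOR g3 = False NOR False = True
g5 = g4 XNOR p = True XNOR False = False
g6 = g4 OR g5 = True OR False = True

g2 = True, g5 = False, g6 = True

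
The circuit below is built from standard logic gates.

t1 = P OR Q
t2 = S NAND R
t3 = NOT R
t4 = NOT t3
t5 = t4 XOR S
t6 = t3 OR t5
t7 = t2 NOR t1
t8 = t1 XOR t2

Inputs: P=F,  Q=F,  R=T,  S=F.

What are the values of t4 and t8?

t4 = T, t8 = T

t1 = P OR Q = F OR F = F
t2 = S NAND R = F NAND T = T
t3 = NOT R = NOT T = F
t4 = NOT t3 = NOT F = T
t8 = t1 XOR t2 = F XOR T = T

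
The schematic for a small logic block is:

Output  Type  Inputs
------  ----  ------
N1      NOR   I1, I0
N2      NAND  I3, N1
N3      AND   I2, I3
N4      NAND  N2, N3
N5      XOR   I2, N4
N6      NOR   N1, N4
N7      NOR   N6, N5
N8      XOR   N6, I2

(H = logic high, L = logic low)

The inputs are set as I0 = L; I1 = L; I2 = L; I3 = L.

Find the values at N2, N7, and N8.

N2 = H; N7 = L; N8 = L

N1 = I1 NOR I0 = L NOR L = H
N2 = I3 NAND N1 = L NAND H = H
N3 = I2 AND I3 = L AND L = L
N4 = N2 NAND N3 = H NAND L = H
N5 = I2 XOR N4 = L XOR H = H
N6 = N1 NOR N4 = H NOR H = L
N7 = N6 NOR N5 = L NOR H = L
N8 = N6 XOR I2 = L XOR L = L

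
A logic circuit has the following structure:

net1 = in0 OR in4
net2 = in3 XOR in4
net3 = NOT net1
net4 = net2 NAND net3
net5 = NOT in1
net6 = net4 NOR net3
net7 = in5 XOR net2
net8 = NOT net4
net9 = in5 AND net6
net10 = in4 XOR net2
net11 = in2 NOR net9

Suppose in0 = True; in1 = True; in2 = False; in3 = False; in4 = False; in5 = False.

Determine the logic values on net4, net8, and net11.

net4 = True, net8 = False, net11 = True

net1 = in0 OR in4 = True OR False = True
net2 = in3 XOR in4 = False XOR False = False
net3 = NOT net1 = NOT True = False
net4 = net2 NAND net3 = False NAND False = True
net6 = net4 NOR net3 = True NOR False = False
net8 = NOT net4 = NOT True = False
net9 = in5 AND net6 = False AND False = False
net11 = in2 NOR net9 = False NOR False = True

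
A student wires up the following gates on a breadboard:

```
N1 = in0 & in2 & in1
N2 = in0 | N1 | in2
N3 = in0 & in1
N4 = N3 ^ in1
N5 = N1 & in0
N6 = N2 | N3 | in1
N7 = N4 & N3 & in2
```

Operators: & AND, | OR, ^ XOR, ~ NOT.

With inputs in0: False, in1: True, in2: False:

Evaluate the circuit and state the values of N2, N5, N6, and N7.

N2 = False  N5 = False  N6 = True  N7 = False

N1 = in0 AND in2 AND in1 = False AND False AND True = False
N2 = in0 OR N1 OR in2 = False OR False OR False = False
N3 = in0 AND in1 = False AND True = False
N4 = N3 XOR in1 = False XOR True = True
N5 = N1 AND in0 = False AND False = False
N6 = N2 OR N3 OR in1 = False OR False OR True = True
N7 = N4 AND N3 AND in2 = True AND False AND False = False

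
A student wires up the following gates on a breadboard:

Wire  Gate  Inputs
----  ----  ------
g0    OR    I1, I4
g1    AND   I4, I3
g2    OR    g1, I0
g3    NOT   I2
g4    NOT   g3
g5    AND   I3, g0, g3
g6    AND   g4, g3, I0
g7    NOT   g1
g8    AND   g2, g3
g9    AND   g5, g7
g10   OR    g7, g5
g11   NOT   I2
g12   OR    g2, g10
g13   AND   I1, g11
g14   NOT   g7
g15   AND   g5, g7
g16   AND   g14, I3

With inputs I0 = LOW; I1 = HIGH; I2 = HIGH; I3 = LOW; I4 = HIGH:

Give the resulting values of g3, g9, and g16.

g3 = LOW, g9 = LOW, g16 = LOW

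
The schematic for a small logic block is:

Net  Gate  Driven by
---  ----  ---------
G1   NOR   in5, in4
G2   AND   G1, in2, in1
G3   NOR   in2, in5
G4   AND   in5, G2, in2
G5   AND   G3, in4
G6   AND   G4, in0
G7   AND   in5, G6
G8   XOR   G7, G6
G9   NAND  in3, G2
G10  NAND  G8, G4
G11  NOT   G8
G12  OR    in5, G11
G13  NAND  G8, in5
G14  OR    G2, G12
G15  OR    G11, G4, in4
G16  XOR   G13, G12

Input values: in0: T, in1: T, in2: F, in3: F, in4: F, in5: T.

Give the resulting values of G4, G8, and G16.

G1 = in5 NOR in4 = T NOR F = F
G2 = G1 AND in2 AND in1 = F AND F AND T = F
G4 = in5 AND G2 AND in2 = T AND F AND F = F
G6 = G4 AND in0 = F AND T = F
G7 = in5 AND G6 = T AND F = F
G8 = G7 XOR G6 = F XOR F = F
G11 = NOT G8 = NOT F = T
G12 = in5 OR G11 = T OR T = T
G13 = G8 NAND in5 = F NAND T = T
G16 = G13 XOR G12 = T XOR T = F

G4 = F  G8 = F  G16 = F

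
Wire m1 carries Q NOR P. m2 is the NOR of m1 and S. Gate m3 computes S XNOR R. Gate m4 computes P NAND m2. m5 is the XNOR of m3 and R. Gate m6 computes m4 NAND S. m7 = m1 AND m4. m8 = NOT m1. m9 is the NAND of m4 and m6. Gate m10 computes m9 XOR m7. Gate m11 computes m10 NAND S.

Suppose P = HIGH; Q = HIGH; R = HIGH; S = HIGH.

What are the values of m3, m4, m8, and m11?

m3 = HIGH, m4 = HIGH, m8 = HIGH, m11 = LOW

m1 = Q NOR P = HIGH NOR HIGH = LOW
m2 = m1 NOR S = LOW NOR HIGH = LOW
m3 = S XNOR R = HIGH XNOR HIGH = HIGH
m4 = P NAND m2 = HIGH NAND LOW = HIGH
m6 = m4 NAND S = HIGH NAND HIGH = LOW
m7 = m1 AND m4 = LOW AND HIGH = LOW
m8 = NOT m1 = NOT LOW = HIGH
m9 = m4 NAND m6 = HIGH NAND LOW = HIGH
m10 = m9 XOR m7 = HIGH XOR LOW = HIGH
m11 = m10 NAND S = HIGH NAND HIGH = LOW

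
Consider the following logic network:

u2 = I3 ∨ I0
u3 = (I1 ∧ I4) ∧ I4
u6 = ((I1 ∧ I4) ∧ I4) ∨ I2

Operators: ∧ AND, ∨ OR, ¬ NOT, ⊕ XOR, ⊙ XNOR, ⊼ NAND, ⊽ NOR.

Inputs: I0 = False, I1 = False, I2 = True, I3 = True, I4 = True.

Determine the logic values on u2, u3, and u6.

u2 = True, u3 = False, u6 = True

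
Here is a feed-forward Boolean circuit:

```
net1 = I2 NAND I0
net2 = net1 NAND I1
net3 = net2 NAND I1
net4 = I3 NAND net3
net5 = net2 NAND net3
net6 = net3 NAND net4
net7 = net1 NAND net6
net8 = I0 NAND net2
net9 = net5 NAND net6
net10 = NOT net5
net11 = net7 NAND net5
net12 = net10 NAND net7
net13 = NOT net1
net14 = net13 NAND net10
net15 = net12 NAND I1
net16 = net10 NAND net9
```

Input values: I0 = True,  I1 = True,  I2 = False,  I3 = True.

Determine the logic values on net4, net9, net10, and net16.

net1 = I2 NAND I0 = False NAND True = True
net2 = net1 NAND I1 = True NAND True = False
net3 = net2 NAND I1 = False NAND True = True
net4 = I3 NAND net3 = True NAND True = False
net5 = net2 NAND net3 = False NAND True = True
net6 = net3 NAND net4 = True NAND False = True
net9 = net5 NAND net6 = True NAND True = False
net10 = NOT net5 = NOT True = False
net16 = net10 NAND net9 = False NAND False = True

net4 = False, net9 = False, net10 = False, net16 = True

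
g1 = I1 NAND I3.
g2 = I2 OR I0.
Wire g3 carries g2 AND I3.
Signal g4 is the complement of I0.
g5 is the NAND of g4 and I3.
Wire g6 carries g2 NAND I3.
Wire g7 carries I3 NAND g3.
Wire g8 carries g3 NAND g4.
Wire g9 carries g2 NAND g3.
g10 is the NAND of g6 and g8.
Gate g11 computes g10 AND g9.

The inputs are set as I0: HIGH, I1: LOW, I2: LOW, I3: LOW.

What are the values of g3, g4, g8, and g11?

g3 = LOW; g4 = LOW; g8 = HIGH; g11 = LOW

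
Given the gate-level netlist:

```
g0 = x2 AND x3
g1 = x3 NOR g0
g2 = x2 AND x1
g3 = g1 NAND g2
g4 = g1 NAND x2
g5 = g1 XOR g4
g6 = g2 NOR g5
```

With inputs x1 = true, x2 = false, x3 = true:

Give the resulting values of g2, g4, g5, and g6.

g0 = x2 AND x3 = false AND true = false
g1 = x3 NOR g0 = true NOR false = false
g2 = x2 AND x1 = false AND true = false
g4 = g1 NAND x2 = false NAND false = true
g5 = g1 XOR g4 = false XOR true = true
g6 = g2 NOR g5 = false NOR true = false

g2 = false, g4 = true, g5 = true, g6 = false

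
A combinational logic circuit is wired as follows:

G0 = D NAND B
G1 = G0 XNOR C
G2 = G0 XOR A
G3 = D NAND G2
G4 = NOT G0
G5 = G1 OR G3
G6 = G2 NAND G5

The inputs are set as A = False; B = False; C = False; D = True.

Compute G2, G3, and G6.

G2 = True, G3 = False, G6 = True

G0 = D NAND B = True NAND False = True
G1 = G0 XNOR C = True XNOR False = False
G2 = G0 XOR A = True XOR False = True
G3 = D NAND G2 = True NAND True = False
G5 = G1 OR G3 = False OR False = False
G6 = G2 NAND G5 = True NAND False = True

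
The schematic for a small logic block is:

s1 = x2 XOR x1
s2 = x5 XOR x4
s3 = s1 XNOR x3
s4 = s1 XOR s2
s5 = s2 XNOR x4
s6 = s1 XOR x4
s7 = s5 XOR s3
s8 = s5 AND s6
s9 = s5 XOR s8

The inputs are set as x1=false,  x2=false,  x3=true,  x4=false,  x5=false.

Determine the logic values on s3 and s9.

s3 = false, s9 = true

s1 = x2 XOR x1 = false XOR false = false
s2 = x5 XOR x4 = false XOR false = false
s3 = s1 XNOR x3 = false XNOR true = false
s5 = s2 XNOR x4 = false XNOR false = true
s6 = s1 XOR x4 = false XOR false = false
s8 = s5 AND s6 = true AND false = false
s9 = s5 XOR s8 = true XOR false = true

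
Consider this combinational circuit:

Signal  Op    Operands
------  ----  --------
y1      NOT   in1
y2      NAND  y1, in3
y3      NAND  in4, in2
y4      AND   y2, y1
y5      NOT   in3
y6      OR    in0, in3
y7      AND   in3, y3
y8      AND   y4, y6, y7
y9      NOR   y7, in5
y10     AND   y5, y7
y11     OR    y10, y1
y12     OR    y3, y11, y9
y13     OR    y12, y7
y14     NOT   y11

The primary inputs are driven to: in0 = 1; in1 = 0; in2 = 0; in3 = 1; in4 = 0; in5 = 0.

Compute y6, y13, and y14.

y6 = 1  y13 = 1  y14 = 0

y1 = NOT in1 = NOT 0 = 1
y3 = in4 NAND in2 = 0 NAND 0 = 1
y5 = NOT in3 = NOT 1 = 0
y6 = in0 OR in3 = 1 OR 1 = 1
y7 = in3 AND y3 = 1 AND 1 = 1
y9 = y7 NOR in5 = 1 NOR 0 = 0
y10 = y5 AND y7 = 0 AND 1 = 0
y11 = y10 OR y1 = 0 OR 1 = 1
y12 = y3 OR y11 OR y9 = 1 OR 1 OR 0 = 1
y13 = y12 OR y7 = 1 OR 1 = 1
y14 = NOT y11 = NOT 1 = 0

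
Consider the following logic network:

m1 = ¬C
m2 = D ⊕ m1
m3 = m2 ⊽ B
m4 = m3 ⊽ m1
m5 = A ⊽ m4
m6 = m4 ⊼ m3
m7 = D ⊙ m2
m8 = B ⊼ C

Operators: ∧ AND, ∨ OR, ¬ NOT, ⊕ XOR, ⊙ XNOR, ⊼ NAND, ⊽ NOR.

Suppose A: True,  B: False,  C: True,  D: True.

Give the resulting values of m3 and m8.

m3 = False  m8 = True

m1 = NOT C = NOT True = False
m2 = D XOR m1 = True XOR False = True
m3 = m2 NOR B = True NOR False = False
m8 = B NAND C = False NAND True = True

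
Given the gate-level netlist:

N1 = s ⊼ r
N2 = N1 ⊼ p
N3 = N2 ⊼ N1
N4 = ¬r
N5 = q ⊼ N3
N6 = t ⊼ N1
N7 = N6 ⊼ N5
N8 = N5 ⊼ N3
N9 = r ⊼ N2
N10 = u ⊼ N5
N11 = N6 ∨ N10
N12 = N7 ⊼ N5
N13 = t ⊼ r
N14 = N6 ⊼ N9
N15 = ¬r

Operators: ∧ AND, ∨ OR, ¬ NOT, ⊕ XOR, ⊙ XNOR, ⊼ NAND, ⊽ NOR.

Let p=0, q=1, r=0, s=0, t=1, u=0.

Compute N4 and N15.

N4 = NOT r = NOT 0 = 1
N15 = NOT r = NOT 0 = 1

N4 = 1; N15 = 1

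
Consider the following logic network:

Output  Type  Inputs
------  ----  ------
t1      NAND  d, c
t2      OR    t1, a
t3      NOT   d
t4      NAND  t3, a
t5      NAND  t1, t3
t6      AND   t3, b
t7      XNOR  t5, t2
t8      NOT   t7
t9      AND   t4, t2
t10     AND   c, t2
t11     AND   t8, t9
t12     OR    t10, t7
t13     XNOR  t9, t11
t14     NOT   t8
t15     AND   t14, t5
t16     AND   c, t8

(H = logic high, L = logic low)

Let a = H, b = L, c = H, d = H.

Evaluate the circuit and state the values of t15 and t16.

t15 = H  t16 = L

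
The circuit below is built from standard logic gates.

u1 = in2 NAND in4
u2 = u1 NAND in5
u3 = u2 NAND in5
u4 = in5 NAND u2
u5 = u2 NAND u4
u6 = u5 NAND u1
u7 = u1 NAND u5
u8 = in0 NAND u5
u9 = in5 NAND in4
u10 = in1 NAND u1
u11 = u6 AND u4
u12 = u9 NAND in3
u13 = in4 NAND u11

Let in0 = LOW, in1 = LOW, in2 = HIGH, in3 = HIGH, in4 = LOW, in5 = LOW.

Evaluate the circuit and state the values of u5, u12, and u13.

u5 = LOW, u12 = LOW, u13 = HIGH

u1 = in2 NAND in4 = HIGH NAND LOW = HIGH
u2 = u1 NAND in5 = HIGH NAND LOW = HIGH
u4 = in5 NAND u2 = LOW NAND HIGH = HIGH
u5 = u2 NAND u4 = HIGH NAND HIGH = LOW
u6 = u5 NAND u1 = LOW NAND HIGH = HIGH
u9 = in5 NAND in4 = LOW NAND LOW = HIGH
u11 = u6 AND u4 = HIGH AND HIGH = HIGH
u12 = u9 NAND in3 = HIGH NAND HIGH = LOW
u13 = in4 NAND u11 = LOW NAND HIGH = HIGH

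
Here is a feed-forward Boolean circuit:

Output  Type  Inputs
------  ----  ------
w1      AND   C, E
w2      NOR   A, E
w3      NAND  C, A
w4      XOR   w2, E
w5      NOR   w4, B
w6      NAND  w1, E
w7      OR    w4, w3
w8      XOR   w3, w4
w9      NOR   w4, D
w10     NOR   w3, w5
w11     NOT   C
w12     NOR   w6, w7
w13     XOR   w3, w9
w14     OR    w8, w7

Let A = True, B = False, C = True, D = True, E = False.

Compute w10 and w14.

w2 = A NOR E = True NOR False = False
w3 = C NAND A = True NAND True = False
w4 = w2 XOR E = False XOR False = False
w5 = w4 NOR B = False NOR False = True
w7 = w4 OR w3 = False OR False = False
w8 = w3 XOR w4 = False XOR False = False
w10 = w3 NOR w5 = False NOR True = False
w14 = w8 OR w7 = False OR False = False

w10 = False; w14 = False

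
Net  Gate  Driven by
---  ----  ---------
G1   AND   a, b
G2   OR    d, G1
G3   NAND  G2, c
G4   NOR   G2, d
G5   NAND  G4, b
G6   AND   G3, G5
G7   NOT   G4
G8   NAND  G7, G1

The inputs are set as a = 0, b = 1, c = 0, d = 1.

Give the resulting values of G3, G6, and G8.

G1 = a AND b = 0 AND 1 = 0
G2 = d OR G1 = 1 OR 0 = 1
G3 = G2 NAND c = 1 NAND 0 = 1
G4 = G2 NOR d = 1 NOR 1 = 0
G5 = G4 NAND b = 0 NAND 1 = 1
G6 = G3 AND G5 = 1 AND 1 = 1
G7 = NOT G4 = NOT 0 = 1
G8 = G7 NAND G1 = 1 NAND 0 = 1

G3 = 1; G6 = 1; G8 = 1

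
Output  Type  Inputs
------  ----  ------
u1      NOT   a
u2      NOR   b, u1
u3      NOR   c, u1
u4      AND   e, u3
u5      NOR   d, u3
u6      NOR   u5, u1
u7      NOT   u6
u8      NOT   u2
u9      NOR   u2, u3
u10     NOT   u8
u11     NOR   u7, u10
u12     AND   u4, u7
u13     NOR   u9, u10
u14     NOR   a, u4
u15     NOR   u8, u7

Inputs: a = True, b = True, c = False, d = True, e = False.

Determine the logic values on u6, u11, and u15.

u6 = True, u11 = True, u15 = False

u1 = NOT a = NOT True = False
u2 = b NOR u1 = True NOR False = False
u3 = c NOR u1 = False NOR False = True
u5 = d NOR u3 = True NOR True = False
u6 = u5 NOR u1 = False NOR False = True
u7 = NOT u6 = NOT True = False
u8 = NOT u2 = NOT False = True
u10 = NOT u8 = NOT True = False
u11 = u7 NOR u10 = False NOR False = True
u15 = u8 NOR u7 = True NOR False = False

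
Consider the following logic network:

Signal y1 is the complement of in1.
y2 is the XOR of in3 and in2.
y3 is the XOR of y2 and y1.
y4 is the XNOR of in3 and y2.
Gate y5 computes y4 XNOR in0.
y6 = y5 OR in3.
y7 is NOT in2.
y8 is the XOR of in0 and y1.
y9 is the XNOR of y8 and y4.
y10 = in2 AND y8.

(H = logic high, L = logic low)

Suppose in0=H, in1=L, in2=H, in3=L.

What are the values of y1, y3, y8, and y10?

y1 = NOT in1 = NOT L = H
y2 = in3 XOR in2 = L XOR H = H
y3 = y2 XOR y1 = H XOR H = L
y8 = in0 XOR y1 = H XOR H = L
y10 = in2 AND y8 = H AND L = L

y1 = H  y3 = L  y8 = L  y10 = L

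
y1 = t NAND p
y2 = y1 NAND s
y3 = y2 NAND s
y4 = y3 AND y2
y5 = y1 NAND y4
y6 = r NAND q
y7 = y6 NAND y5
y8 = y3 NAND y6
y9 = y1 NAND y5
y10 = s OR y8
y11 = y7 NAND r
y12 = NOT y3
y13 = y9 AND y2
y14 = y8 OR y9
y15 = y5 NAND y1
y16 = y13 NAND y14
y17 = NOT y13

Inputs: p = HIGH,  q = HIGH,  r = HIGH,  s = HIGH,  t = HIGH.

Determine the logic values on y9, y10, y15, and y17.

y1 = t NAND p = HIGH NAND HIGH = LOW
y2 = y1 NAND s = LOW NAND HIGH = HIGH
y3 = y2 NAND s = HIGH NAND HIGH = LOW
y4 = y3 AND y2 = LOW AND HIGH = LOW
y5 = y1 NAND y4 = LOW NAND LOW = HIGH
y6 = r NAND q = HIGH NAND HIGH = LOW
y8 = y3 NAND y6 = LOW NAND LOW = HIGH
y9 = y1 NAND y5 = LOW NAND HIGH = HIGH
y10 = s OR y8 = HIGH OR HIGH = HIGH
y13 = y9 AND y2 = HIGH AND HIGH = HIGH
y15 = y5 NAND y1 = HIGH NAND LOW = HIGH
y17 = NOT y13 = NOT HIGH = LOW

y9 = HIGH, y10 = HIGH, y15 = HIGH, y17 = LOW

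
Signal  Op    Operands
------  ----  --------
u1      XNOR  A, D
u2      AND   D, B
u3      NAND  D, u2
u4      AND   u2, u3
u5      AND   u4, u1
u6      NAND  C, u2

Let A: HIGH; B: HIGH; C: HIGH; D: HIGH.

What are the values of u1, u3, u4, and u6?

u1 = A XNOR D = HIGH XNOR HIGH = HIGH
u2 = D AND B = HIGH AND HIGH = HIGH
u3 = D NAND u2 = HIGH NAND HIGH = LOW
u4 = u2 AND u3 = HIGH AND LOW = LOW
u6 = C NAND u2 = HIGH NAND HIGH = LOW

u1 = HIGH, u3 = LOW, u4 = LOW, u6 = LOW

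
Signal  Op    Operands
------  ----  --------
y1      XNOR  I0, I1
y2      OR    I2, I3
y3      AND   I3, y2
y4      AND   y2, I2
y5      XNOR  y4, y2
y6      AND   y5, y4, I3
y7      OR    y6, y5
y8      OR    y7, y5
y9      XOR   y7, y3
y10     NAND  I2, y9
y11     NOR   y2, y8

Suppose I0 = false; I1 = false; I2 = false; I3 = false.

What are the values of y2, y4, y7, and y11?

y2 = false, y4 = false, y7 = true, y11 = false

y2 = I2 OR I3 = false OR false = false
y4 = y2 AND I2 = false AND false = false
y5 = y4 XNOR y2 = false XNOR false = true
y6 = y5 AND y4 AND I3 = true AND false AND false = false
y7 = y6 OR y5 = false OR true = true
y8 = y7 OR y5 = true OR true = true
y11 = y2 NOR y8 = false NOR true = false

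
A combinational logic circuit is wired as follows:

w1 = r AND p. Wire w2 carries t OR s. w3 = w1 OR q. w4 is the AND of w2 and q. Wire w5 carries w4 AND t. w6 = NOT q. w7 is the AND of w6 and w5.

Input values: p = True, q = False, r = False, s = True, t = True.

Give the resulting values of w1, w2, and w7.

w1 = False, w2 = True, w7 = False

w1 = r AND p = False AND True = False
w2 = t OR s = True OR True = True
w4 = w2 AND q = True AND False = False
w5 = w4 AND t = False AND True = False
w6 = NOT q = NOT False = True
w7 = w6 AND w5 = True AND False = False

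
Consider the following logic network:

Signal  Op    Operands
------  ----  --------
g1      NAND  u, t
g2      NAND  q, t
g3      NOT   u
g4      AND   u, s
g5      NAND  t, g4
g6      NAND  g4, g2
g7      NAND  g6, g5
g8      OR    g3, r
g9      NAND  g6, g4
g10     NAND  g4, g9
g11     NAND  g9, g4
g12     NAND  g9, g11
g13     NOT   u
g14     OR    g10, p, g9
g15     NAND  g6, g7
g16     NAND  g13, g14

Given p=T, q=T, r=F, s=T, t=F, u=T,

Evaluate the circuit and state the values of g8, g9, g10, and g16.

g8 = F; g9 = T; g10 = F; g16 = T

g2 = q NAND t = T NAND F = T
g3 = NOT u = NOT T = F
g4 = u AND s = T AND T = T
g6 = g4 NAND g2 = T NAND T = F
g8 = g3 OR r = F OR F = F
g9 = g6 NAND g4 = F NAND T = T
g10 = g4 NAND g9 = T NAND T = F
g13 = NOT u = NOT T = F
g14 = g10 OR p OR g9 = F OR T OR T = T
g16 = g13 NAND g14 = F NAND T = T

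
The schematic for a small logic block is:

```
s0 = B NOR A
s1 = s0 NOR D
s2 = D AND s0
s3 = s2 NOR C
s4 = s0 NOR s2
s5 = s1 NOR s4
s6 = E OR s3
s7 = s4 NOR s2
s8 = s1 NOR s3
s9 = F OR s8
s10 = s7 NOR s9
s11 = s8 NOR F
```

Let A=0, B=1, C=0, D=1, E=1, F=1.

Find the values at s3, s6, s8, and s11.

s3 = 1, s6 = 1, s8 = 0, s11 = 0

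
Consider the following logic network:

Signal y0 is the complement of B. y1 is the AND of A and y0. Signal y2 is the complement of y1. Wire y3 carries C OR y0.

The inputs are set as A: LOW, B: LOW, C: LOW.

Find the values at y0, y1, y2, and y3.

y0 = HIGH, y1 = LOW, y2 = HIGH, y3 = HIGH

y0 = NOT B = NOT LOW = HIGH
y1 = A AND y0 = LOW AND HIGH = LOW
y2 = NOT y1 = NOT LOW = HIGH
y3 = C OR y0 = LOW OR HIGH = HIGH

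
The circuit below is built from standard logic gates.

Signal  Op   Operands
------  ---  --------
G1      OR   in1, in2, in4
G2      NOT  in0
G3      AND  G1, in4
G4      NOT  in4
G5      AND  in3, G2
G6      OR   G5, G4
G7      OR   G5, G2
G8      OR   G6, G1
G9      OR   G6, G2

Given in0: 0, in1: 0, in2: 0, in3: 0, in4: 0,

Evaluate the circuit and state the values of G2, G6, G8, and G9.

G2 = 1; G6 = 1; G8 = 1; G9 = 1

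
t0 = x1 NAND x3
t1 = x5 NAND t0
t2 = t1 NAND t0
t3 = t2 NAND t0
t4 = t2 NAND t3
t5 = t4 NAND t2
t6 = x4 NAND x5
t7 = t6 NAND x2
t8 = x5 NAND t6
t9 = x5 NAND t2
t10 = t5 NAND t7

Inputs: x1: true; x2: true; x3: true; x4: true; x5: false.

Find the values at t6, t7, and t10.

t6 = true, t7 = false, t10 = true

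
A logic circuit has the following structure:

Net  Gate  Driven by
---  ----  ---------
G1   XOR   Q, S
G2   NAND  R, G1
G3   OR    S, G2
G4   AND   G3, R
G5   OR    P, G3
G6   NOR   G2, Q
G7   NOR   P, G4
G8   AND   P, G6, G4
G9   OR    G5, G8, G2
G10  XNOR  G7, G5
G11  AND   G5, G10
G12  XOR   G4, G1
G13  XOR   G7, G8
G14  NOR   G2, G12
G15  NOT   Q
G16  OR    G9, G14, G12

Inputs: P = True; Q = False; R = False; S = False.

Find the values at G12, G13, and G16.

G1 = Q XOR S = False XOR False = False
G2 = R NAND G1 = False NAND False = True
G3 = S OR G2 = False OR True = True
G4 = G3 AND R = True AND False = False
G5 = P OR G3 = True OR True = True
G6 = G2 NOR Q = True NOR False = False
G7 = P NOR G4 = True NOR False = False
G8 = P AND G6 AND G4 = True AND False AND False = False
G9 = G5 OR G8 OR G2 = True OR False OR True = True
G12 = G4 XOR G1 = False XOR False = False
G13 = G7 XOR G8 = False XOR False = False
G14 = G2 NOR G12 = True NOR False = False
G16 = G9 OR G14 OR G12 = True OR False OR False = True

G12 = False, G13 = False, G16 = True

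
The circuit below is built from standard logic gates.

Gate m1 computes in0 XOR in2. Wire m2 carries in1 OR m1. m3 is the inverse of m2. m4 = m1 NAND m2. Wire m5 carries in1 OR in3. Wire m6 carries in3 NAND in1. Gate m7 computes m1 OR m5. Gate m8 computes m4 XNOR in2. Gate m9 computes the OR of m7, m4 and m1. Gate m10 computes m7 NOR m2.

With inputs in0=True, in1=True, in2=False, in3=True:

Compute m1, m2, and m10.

m1 = in0 XOR in2 = True XOR False = True
m2 = in1 OR m1 = True OR True = True
m5 = in1 OR in3 = True OR True = True
m7 = m1 OR m5 = True OR True = True
m10 = m7 NOR m2 = True NOR True = False

m1 = True, m2 = True, m10 = False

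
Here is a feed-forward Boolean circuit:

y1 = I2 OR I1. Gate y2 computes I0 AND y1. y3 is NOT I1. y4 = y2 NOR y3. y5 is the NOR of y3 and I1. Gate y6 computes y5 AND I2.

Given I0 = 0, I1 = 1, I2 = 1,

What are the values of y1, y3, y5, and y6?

y1 = 1; y3 = 0; y5 = 0; y6 = 0

y1 = I2 OR I1 = 1 OR 1 = 1
y3 = NOT I1 = NOT 1 = 0
y5 = y3 NOR I1 = 0 NOR 1 = 0
y6 = y5 AND I2 = 0 AND 1 = 0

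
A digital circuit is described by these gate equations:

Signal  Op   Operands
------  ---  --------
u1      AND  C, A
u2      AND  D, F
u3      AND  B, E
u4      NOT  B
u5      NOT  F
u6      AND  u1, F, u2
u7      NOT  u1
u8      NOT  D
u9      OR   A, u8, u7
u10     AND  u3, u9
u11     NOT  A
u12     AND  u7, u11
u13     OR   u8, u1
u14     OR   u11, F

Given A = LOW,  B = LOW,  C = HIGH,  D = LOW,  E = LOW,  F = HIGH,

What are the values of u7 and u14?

u7 = HIGH, u14 = HIGH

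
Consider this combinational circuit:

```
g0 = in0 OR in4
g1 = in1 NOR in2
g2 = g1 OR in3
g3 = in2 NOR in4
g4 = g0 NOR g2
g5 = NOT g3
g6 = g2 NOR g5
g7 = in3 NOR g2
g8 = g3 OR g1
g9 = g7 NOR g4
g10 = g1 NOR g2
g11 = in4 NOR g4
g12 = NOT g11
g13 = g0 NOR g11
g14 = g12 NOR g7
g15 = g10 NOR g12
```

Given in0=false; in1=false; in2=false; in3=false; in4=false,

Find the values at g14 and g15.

g0 = in0 OR in4 = false OR false = false
g1 = in1 NOR in2 = false NOR false = true
g2 = g1 OR in3 = true OR false = true
g4 = g0 NOR g2 = false NOR true = false
g7 = in3 NOR g2 = false NOR true = false
g10 = g1 NOR g2 = true NOR true = false
g11 = in4 NOR g4 = false NOR false = true
g12 = NOT g11 = NOT true = false
g14 = g12 NOR g7 = false NOR false = true
g15 = g10 NOR g12 = false NOR false = true

g14 = true  g15 = true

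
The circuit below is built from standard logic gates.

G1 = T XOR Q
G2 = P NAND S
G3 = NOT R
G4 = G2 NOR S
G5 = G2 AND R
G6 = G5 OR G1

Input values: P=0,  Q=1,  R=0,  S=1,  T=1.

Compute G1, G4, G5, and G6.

G1 = T XOR Q = 1 XOR 1 = 0
G2 = P NAND S = 0 NAND 1 = 1
G4 = G2 NOR S = 1 NOR 1 = 0
G5 = G2 AND R = 1 AND 0 = 0
G6 = G5 OR G1 = 0 OR 0 = 0

G1 = 0; G4 = 0; G5 = 0; G6 = 0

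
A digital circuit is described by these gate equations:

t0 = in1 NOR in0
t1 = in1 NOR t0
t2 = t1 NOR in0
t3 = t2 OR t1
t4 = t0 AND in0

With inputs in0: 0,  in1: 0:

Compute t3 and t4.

t0 = in1 NOR in0 = 0 NOR 0 = 1
t1 = in1 NOR t0 = 0 NOR 1 = 0
t2 = t1 NOR in0 = 0 NOR 0 = 1
t3 = t2 OR t1 = 1 OR 0 = 1
t4 = t0 AND in0 = 1 AND 0 = 0

t3 = 1  t4 = 0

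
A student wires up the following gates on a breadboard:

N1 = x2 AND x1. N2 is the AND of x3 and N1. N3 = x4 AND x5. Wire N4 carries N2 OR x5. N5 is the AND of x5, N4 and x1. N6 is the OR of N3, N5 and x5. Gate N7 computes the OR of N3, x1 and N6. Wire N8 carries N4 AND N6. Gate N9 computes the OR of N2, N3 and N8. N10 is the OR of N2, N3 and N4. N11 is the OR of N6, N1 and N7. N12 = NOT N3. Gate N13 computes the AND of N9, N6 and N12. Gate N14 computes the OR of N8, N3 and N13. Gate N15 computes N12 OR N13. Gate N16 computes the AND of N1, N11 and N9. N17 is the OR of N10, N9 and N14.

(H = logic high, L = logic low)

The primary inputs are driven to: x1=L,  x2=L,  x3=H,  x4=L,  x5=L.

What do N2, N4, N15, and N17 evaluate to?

N1 = x2 AND x1 = L AND L = L
N2 = x3 AND N1 = H AND L = L
N3 = x4 AND x5 = L AND L = L
N4 = N2 OR x5 = L OR L = L
N5 = x5 AND N4 AND x1 = L AND L AND L = L
N6 = N3 OR N5 OR x5 = L OR L OR L = L
N8 = N4 AND N6 = L AND L = L
N9 = N2 OR N3 OR N8 = L OR L OR L = L
N10 = N2 OR N3 OR N4 = L OR L OR L = L
N12 = NOT N3 = NOT L = H
N13 = N9 AND N6 AND N12 = L AND L AND H = L
N14 = N8 OR N3 OR N13 = L OR L OR L = L
N15 = N12 OR N13 = H OR L = H
N17 = N10 OR N9 OR N14 = L OR L OR L = L

N2 = L  N4 = L  N15 = H  N17 = L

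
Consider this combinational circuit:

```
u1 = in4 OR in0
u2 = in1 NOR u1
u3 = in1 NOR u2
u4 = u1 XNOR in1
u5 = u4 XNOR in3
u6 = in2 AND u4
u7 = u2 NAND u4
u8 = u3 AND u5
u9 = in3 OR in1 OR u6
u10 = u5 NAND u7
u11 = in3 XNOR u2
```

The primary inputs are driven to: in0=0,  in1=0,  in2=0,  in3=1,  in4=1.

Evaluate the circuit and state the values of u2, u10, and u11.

u1 = in4 OR in0 = 1 OR 0 = 1
u2 = in1 NOR u1 = 0 NOR 1 = 0
u4 = u1 XNOR in1 = 1 XNOR 0 = 0
u5 = u4 XNOR in3 = 0 XNOR 1 = 0
u7 = u2 NAND u4 = 0 NAND 0 = 1
u10 = u5 NAND u7 = 0 NAND 1 = 1
u11 = in3 XNOR u2 = 1 XNOR 0 = 0

u2 = 0  u10 = 1  u11 = 0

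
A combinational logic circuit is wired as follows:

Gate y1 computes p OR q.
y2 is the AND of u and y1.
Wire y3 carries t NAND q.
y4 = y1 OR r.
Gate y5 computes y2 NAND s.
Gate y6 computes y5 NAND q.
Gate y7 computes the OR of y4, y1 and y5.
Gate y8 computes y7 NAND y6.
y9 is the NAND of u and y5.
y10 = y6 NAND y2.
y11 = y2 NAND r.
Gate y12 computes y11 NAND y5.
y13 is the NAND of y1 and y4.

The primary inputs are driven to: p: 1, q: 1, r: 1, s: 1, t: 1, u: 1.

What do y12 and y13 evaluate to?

y1 = p OR q = 1 OR 1 = 1
y2 = u AND y1 = 1 AND 1 = 1
y4 = y1 OR r = 1 OR 1 = 1
y5 = y2 NAND s = 1 NAND 1 = 0
y11 = y2 NAND r = 1 NAND 1 = 0
y12 = y11 NAND y5 = 0 NAND 0 = 1
y13 = y1 NAND y4 = 1 NAND 1 = 0

y12 = 1  y13 = 0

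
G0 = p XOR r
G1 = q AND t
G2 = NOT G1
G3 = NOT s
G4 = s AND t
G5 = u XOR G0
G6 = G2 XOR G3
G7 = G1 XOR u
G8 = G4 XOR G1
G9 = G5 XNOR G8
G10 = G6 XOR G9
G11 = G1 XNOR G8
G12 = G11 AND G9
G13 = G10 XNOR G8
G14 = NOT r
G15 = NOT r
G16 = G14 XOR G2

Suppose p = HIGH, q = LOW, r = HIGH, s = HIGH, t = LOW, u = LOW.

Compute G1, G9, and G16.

G1 = LOW; G9 = HIGH; G16 = HIGH

G0 = p XOR r = HIGH XOR HIGH = LOW
G1 = q AND t = LOW AND LOW = LOW
G2 = NOT G1 = NOT LOW = HIGH
G4 = s AND t = HIGH AND LOW = LOW
G5 = u XOR G0 = LOW XOR LOW = LOW
G8 = G4 XOR G1 = LOW XOR LOW = LOW
G9 = G5 XNOR G8 = LOW XNOR LOW = HIGH
G14 = NOT r = NOT HIGH = LOW
G16 = G14 XOR G2 = LOW XOR HIGH = HIGH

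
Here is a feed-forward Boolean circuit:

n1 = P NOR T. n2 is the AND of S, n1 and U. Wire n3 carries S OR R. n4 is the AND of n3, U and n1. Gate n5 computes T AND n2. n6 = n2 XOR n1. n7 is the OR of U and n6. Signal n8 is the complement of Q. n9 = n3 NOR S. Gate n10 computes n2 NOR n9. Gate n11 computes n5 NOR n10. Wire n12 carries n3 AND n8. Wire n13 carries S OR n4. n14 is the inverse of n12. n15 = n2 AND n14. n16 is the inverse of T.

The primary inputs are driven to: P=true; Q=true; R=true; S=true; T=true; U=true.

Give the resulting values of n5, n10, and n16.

n5 = false  n10 = true  n16 = false

n1 = P NOR T = true NOR true = false
n2 = S AND n1 AND U = true AND false AND true = false
n3 = S OR R = true OR true = true
n5 = T AND n2 = true AND false = false
n9 = n3 NOR S = true NOR true = false
n10 = n2 NOR n9 = false NOR false = true
n16 = NOT T = NOT true = false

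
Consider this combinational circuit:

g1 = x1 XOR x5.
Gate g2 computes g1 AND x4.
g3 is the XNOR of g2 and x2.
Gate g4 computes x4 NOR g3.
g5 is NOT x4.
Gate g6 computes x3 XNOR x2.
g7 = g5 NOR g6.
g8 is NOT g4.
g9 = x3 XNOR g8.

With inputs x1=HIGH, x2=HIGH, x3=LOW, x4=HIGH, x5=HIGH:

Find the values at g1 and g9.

g1 = LOW  g9 = LOW

g1 = x1 XOR x5 = HIGH XOR HIGH = LOW
g2 = g1 AND x4 = LOW AND HIGH = LOW
g3 = g2 XNOR x2 = LOW XNOR HIGH = LOW
g4 = x4 NOR g3 = HIGH NOR LOW = LOW
g8 = NOT g4 = NOT LOW = HIGH
g9 = x3 XNOR g8 = LOW XNOR HIGH = LOW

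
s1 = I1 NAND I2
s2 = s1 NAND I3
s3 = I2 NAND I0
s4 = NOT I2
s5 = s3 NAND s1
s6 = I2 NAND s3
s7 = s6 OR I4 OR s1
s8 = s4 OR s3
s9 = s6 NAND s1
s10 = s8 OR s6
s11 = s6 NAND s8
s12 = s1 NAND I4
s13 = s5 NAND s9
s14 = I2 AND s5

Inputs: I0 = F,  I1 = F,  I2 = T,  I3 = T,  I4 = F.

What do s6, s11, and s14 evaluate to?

s6 = F, s11 = T, s14 = F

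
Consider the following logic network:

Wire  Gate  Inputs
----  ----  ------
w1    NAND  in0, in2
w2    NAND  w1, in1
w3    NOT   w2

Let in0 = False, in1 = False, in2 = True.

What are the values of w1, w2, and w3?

w1 = True, w2 = True, w3 = False

w1 = in0 NAND in2 = False NAND True = True
w2 = w1 NAND in1 = True NAND False = True
w3 = NOT w2 = NOT True = False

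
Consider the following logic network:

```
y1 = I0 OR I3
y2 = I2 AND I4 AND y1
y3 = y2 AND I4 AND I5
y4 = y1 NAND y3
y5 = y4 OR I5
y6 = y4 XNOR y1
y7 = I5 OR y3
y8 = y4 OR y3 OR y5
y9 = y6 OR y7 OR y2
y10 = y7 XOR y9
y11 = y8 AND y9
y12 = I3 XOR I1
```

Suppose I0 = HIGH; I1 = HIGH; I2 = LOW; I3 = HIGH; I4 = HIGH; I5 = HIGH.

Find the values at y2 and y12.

y2 = LOW  y12 = LOW

y1 = I0 OR I3 = HIGH OR HIGH = HIGH
y2 = I2 AND I4 AND y1 = LOW AND HIGH AND HIGH = LOW
y12 = I3 XOR I1 = HIGH XOR HIGH = LOW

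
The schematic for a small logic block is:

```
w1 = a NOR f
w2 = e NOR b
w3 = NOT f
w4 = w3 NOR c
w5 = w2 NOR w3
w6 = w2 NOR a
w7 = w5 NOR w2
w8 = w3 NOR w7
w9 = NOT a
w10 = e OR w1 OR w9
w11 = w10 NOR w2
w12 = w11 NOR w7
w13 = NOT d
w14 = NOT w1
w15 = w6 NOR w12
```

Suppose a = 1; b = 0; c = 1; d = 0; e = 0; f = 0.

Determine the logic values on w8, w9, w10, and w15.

w8 = 0, w9 = 0, w10 = 0, w15 = 0

w1 = a NOR f = 1 NOR 0 = 0
w2 = e NOR b = 0 NOR 0 = 1
w3 = NOT f = NOT 0 = 1
w5 = w2 NOR w3 = 1 NOR 1 = 0
w6 = w2 NOR a = 1 NOR 1 = 0
w7 = w5 NOR w2 = 0 NOR 1 = 0
w8 = w3 NOR w7 = 1 NOR 0 = 0
w9 = NOT a = NOT 1 = 0
w10 = e OR w1 OR w9 = 0 OR 0 OR 0 = 0
w11 = w10 NOR w2 = 0 NOR 1 = 0
w12 = w11 NOR w7 = 0 NOR 0 = 1
w15 = w6 NOR w12 = 0 NOR 1 = 0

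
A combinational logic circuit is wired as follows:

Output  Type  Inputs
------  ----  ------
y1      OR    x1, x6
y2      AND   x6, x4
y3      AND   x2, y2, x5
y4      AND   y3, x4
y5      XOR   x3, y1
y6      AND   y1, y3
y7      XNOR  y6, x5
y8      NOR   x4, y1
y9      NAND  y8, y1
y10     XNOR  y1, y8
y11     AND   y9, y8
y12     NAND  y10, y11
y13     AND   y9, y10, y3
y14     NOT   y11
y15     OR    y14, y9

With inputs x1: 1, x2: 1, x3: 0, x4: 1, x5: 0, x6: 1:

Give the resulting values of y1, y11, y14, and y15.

y1 = x1 OR x6 = 1 OR 1 = 1
y8 = x4 NOR y1 = 1 NOR 1 = 0
y9 = y8 NAND y1 = 0 NAND 1 = 1
y11 = y9 AND y8 = 1 AND 0 = 0
y14 = NOT y11 = NOT 0 = 1
y15 = y14 OR y9 = 1 OR 1 = 1

y1 = 1; y11 = 0; y14 = 1; y15 = 1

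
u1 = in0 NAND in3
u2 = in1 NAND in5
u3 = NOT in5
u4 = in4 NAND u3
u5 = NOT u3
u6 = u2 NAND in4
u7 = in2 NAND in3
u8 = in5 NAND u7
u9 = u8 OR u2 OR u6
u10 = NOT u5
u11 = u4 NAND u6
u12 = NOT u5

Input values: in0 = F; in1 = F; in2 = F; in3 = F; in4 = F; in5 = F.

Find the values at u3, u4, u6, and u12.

u3 = T, u4 = T, u6 = T, u12 = T

u2 = in1 NAND in5 = F NAND F = T
u3 = NOT in5 = NOT F = T
u4 = in4 NAND u3 = F NAND T = T
u5 = NOT u3 = NOT T = F
u6 = u2 NAND in4 = T NAND F = T
u12 = NOT u5 = NOT F = T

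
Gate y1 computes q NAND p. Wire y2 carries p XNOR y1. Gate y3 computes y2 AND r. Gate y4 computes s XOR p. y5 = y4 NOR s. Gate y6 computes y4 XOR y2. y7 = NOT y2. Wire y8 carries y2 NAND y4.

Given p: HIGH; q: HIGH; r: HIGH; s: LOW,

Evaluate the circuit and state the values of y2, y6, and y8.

y2 = LOW  y6 = HIGH  y8 = HIGH

y1 = q NAND p = HIGH NAND HIGH = LOW
y2 = p XNOR y1 = HIGH XNOR LOW = LOW
y4 = s XOR p = LOW XOR HIGH = HIGH
y6 = y4 XOR y2 = HIGH XOR LOW = HIGH
y8 = y2 NAND y4 = LOW NAND HIGH = HIGH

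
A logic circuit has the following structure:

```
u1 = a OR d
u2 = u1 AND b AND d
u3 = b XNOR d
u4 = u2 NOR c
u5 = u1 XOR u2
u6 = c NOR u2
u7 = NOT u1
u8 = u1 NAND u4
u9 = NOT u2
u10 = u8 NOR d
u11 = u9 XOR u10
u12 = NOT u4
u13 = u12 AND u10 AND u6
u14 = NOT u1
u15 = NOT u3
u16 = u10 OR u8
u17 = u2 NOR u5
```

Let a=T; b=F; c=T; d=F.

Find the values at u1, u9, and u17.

u1 = T; u9 = T; u17 = F

u1 = a OR d = T OR F = T
u2 = u1 AND b AND d = T AND F AND F = F
u5 = u1 XOR u2 = T XOR F = T
u9 = NOT u2 = NOT F = T
u17 = u2 NOR u5 = F NOR T = F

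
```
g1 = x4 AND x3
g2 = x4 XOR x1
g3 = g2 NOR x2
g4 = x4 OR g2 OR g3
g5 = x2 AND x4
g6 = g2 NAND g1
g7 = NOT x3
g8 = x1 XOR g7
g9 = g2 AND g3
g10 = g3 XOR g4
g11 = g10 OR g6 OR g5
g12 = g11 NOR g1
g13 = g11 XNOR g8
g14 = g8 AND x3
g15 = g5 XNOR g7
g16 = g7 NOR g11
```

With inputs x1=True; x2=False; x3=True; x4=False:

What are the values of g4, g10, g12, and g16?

g4 = True, g10 = True, g12 = False, g16 = False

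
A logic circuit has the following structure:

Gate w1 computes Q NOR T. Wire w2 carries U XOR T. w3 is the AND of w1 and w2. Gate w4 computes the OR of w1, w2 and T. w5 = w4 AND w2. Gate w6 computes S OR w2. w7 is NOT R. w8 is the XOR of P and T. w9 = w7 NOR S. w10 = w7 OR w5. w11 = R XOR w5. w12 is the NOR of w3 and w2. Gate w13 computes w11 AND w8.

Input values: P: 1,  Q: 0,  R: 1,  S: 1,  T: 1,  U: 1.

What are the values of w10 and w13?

w1 = Q NOR T = 0 NOR 1 = 0
w2 = U XOR T = 1 XOR 1 = 0
w4 = w1 OR w2 OR T = 0 OR 0 OR 1 = 1
w5 = w4 AND w2 = 1 AND 0 = 0
w7 = NOT R = NOT 1 = 0
w8 = P XOR T = 1 XOR 1 = 0
w10 = w7 OR w5 = 0 OR 0 = 0
w11 = R XOR w5 = 1 XOR 0 = 1
w13 = w11 AND w8 = 1 AND 0 = 0

w10 = 0; w13 = 0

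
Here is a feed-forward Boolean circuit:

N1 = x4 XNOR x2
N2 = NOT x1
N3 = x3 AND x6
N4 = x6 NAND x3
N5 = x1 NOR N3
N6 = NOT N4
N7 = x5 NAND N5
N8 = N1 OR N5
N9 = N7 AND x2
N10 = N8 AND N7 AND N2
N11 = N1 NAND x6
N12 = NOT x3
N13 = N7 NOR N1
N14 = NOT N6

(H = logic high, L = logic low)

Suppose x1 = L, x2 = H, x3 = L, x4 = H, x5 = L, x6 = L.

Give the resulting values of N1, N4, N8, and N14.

N1 = x4 XNOR x2 = H XNOR H = H
N3 = x3 AND x6 = L AND L = L
N4 = x6 NAND x3 = L NAND L = H
N5 = x1 NOR N3 = L NOR L = H
N6 = NOT N4 = NOT H = L
N8 = N1 OR N5 = H OR H = H
N14 = NOT N6 = NOT L = H

N1 = H; N4 = H; N8 = H; N14 = H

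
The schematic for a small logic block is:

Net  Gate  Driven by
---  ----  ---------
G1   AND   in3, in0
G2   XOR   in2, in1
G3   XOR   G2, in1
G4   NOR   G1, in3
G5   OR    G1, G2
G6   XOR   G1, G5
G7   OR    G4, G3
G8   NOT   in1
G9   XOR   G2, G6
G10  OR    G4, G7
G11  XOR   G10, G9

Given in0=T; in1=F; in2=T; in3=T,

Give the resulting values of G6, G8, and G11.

G6 = F; G8 = T; G11 = F

G1 = in3 AND in0 = T AND T = T
G2 = in2 XOR in1 = T XOR F = T
G3 = G2 XOR in1 = T XOR F = T
G4 = G1 NOR in3 = T NOR T = F
G5 = G1 OR G2 = T OR T = T
G6 = G1 XOR G5 = T XOR T = F
G7 = G4 OR G3 = F OR T = T
G8 = NOT in1 = NOT F = T
G9 = G2 XOR G6 = T XOR F = T
G10 = G4 OR G7 = F OR T = T
G11 = G10 XOR G9 = T XOR T = F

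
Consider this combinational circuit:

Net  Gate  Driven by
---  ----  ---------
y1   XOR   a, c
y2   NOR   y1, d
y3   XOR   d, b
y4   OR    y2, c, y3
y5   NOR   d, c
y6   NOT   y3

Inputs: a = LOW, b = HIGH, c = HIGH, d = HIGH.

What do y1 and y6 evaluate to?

y1 = HIGH; y6 = HIGH

y1 = a XOR c = LOW XOR HIGH = HIGH
y3 = d XOR b = HIGH XOR HIGH = LOW
y6 = NOT y3 = NOT LOW = HIGH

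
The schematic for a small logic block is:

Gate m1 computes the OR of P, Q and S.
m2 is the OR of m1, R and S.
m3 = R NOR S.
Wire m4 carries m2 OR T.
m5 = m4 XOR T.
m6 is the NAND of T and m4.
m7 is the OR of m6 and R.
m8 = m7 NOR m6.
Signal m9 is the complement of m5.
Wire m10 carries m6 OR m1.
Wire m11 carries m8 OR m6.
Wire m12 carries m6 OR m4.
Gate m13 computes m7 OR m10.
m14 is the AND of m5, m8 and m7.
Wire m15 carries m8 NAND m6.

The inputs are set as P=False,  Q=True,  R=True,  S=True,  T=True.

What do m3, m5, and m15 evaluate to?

m1 = P OR Q OR S = False OR True OR True = True
m2 = m1 OR R OR S = True OR True OR True = True
m3 = R NOR S = True NOR True = False
m4 = m2 OR T = True OR True = True
m5 = m4 XOR T = True XOR True = False
m6 = T NAND m4 = True NAND True = False
m7 = m6 OR R = False OR True = True
m8 = m7 NOR m6 = True NOR False = False
m15 = m8 NAND m6 = False NAND False = True

m3 = False; m5 = False; m15 = True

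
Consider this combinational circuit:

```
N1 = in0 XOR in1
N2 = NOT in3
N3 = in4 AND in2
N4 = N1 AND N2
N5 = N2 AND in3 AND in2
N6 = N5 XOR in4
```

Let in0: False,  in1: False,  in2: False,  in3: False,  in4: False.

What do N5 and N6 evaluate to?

N2 = NOT in3 = NOT False = True
N5 = N2 AND in3 AND in2 = True AND False AND False = False
N6 = N5 XOR in4 = False XOR False = False

N5 = False  N6 = False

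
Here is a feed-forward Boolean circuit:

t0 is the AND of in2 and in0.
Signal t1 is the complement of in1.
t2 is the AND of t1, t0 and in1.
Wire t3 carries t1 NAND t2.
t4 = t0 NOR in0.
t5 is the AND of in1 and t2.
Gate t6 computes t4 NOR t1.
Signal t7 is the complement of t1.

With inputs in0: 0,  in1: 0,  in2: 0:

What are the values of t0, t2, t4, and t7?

t0 = 0, t2 = 0, t4 = 1, t7 = 0

t0 = in2 AND in0 = 0 AND 0 = 0
t1 = NOT in1 = NOT 0 = 1
t2 = t1 AND t0 AND in1 = 1 AND 0 AND 0 = 0
t4 = t0 NOR in0 = 0 NOR 0 = 1
t7 = NOT t1 = NOT 1 = 0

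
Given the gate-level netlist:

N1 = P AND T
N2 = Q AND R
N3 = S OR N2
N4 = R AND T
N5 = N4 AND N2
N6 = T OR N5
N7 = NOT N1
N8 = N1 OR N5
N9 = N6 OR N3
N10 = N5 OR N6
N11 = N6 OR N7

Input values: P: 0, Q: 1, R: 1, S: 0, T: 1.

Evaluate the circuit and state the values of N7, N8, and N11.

N1 = P AND T = 0 AND 1 = 0
N2 = Q AND R = 1 AND 1 = 1
N4 = R AND T = 1 AND 1 = 1
N5 = N4 AND N2 = 1 AND 1 = 1
N6 = T OR N5 = 1 OR 1 = 1
N7 = NOT N1 = NOT 0 = 1
N8 = N1 OR N5 = 0 OR 1 = 1
N11 = N6 OR N7 = 1 OR 1 = 1

N7 = 1, N8 = 1, N11 = 1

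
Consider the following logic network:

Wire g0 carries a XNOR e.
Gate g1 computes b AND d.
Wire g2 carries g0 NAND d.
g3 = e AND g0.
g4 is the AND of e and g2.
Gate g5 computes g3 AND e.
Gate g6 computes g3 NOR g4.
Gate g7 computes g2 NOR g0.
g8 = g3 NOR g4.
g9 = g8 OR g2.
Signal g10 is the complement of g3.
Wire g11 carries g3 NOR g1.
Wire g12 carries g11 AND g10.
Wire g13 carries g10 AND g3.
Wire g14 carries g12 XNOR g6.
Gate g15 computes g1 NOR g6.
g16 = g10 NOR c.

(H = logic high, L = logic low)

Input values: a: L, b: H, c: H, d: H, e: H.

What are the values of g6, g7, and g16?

g0 = a XNOR e = L XNOR H = L
g2 = g0 NAND d = L NAND H = H
g3 = e AND g0 = H AND L = L
g4 = e AND g2 = H AND H = H
g6 = g3 NOR g4 = L NOR H = L
g7 = g2 NOR g0 = H NOR L = L
g10 = NOT g3 = NOT L = H
g16 = g10 NOR c = H NOR H = L

g6 = L  g7 = L  g16 = L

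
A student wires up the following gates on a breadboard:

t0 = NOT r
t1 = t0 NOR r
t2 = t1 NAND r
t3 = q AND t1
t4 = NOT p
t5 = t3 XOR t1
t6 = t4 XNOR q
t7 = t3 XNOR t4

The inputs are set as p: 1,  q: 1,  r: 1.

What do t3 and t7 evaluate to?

t0 = NOT r = NOT 1 = 0
t1 = t0 NOR r = 0 NOR 1 = 0
t3 = q AND t1 = 1 AND 0 = 0
t4 = NOT p = NOT 1 = 0
t7 = t3 XNOR t4 = 0 XNOR 0 = 1

t3 = 0, t7 = 1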